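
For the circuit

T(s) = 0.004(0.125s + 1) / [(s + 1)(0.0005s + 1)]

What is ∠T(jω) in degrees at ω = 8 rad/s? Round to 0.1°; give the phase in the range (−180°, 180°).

At ω = 8 rad/s:
zero (1 + j8·0.125) = 1 + j1 → |·| ≈ 1.4142, ∠ ≈ 45.00°
pole (1 + j8·1) = 1 + j8 → |·| ≈ 8.0623, ∠ ≈ 82.87°
pole (1 + j8·0.0005) = 1 + j0.004 → |·| ≈ 1, ∠ ≈ 0.23°
∠T = (45.00°) − (82.87° + 0.23°) = -38.10°

-38.1°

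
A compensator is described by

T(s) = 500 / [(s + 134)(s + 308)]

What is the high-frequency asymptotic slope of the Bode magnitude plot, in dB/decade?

Each pole contributes −20 dB/decade at high frequency; each zero contributes +20 dB/decade.
Net: 0 zero(s) − 2 pole(s) → -40 dB/decade.

-40 dB/decade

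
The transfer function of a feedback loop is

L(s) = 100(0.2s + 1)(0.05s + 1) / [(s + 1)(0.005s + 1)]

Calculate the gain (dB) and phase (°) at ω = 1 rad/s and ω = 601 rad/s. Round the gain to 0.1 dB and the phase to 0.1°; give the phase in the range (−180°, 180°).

ω = 1: 37.2 dB, -31.1°; ω = 601: 45.6 dB, 16.1°

At ω = 1 rad/s:
zero (1 + j1·0.2) = 1 + j0.2 → |·| ≈ 1.0198, ∠ ≈ 11.31°
zero (1 + j1·0.05) = 1 + j0.05 → |·| ≈ 1.0012, ∠ ≈ 2.86°
pole (1 + j1·1) = 1 + j1 → |·| ≈ 1.4142, ∠ ≈ 45.00°
pole (1 + j1·0.005) = 1 + j0.005 → |·| ≈ 1, ∠ ≈ 0.29°
|L| = 100 · 1.0198 · 1.0012 / (1.4142 · 1) ≈ 72.198
Gain = 20 log₁₀(72.198) ≈ 37.17 dB
∠L = (11.31° + 2.86°) − (45.00° + 0.29°) = -31.12°

At ω = 601 rad/s:
zero (1 + j601·0.2) = 1 + j120.2 → |·| ≈ 120.2, ∠ ≈ 89.52°
zero (1 + j601·0.05) = 1 + j30.05 → |·| ≈ 30.067, ∠ ≈ 88.09°
pole (1 + j601·1) = 1 + j601 → |·| ≈ 601, ∠ ≈ 89.90°
pole (1 + j601·0.005) = 1 + j3.005 → |·| ≈ 3.167, ∠ ≈ 71.59°
|L| = 100 · 120.2 · 30.067 / (601 · 3.167) ≈ 189.88
Gain = 20 log₁₀(189.88) ≈ 45.57 dB
∠L = (89.52° + 88.09°) − (89.90° + 71.59°) = 16.12°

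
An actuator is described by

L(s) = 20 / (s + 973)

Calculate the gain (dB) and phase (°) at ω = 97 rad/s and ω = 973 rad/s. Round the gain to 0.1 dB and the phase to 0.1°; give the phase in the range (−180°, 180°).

At s = jω = j97:
pole (s+973): 973 + j97 → |·| = √(973²+97²) = √956138 ≈ 977.82, ∠ = arctan(97/973) ≈ 5.69°
|L| = 20 / 977.82 ≈ 0.020454
Gain = 20 log₁₀(0.020454) ≈ -33.78 dB
∠L = 0.00° − 5.69° = -5.69°

At s = jω = j973:
pole (s+973): 973 + j973 → |·| = √(973²+973²) = √1893458 ≈ 1376, ∠ = arctan(973/973) ≈ 45.00°
|L| = 20 / 1376 ≈ 0.014535
Gain = 20 log₁₀(0.014535) ≈ -36.75 dB
∠L = 0.00° − 45.00° = -45.00°

ω = 97: -33.8 dB, -5.7°; ω = 973: -36.8 dB, -45.0°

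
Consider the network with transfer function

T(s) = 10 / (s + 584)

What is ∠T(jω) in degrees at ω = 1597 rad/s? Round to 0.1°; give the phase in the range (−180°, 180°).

-69.9°

Substitute s = j1597:
Numerator: 10 = 10 + j0
Denominator: (j1597) + 584 = 584 + j1597
|N| = √(10² + 0²) ≈ 10, ∠N ≈ 0.00°
|D| = √(584² + 1597²) ≈ 1700.4, ∠D ≈ 69.91°
∠T = 0.00° − 69.91° = -69.91°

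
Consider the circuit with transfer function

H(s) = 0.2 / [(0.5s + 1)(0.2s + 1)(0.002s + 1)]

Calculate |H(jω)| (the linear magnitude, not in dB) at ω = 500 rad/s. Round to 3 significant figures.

5.66e-06

At ω = 500 rad/s:
pole (1 + j500·0.5) = 1 + j250 → |·| ≈ 250, ∠ ≈ 89.77°
pole (1 + j500·0.2) = 1 + j100 → |·| ≈ 100, ∠ ≈ 89.43°
pole (1 + j500·0.002) = 1 + j1 → |·| ≈ 1.4142, ∠ ≈ 45.00°
|H| = 0.2 · 1 / (250 · 100 · 1.4142) ≈ 5.6569e-06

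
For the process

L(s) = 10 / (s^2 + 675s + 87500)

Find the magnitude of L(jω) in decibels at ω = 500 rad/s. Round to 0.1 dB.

-91.5 dB

Substitute s = j500:
Numerator: 10 = 10 + j0
Denominator: (j500)^2 + 675(j500) + 87500 = -162500 + j337500
|N| = √(10² + 0²) ≈ 10, ∠N ≈ 0.00°
|D| = √(162500² + 337500²) ≈ 3.7458e+05, ∠D ≈ 115.71°
|L| = 10 / 3.7458e+05 ≈ 2.6697e-05
Gain = 20 log₁₀(2.6697e-05) ≈ -91.47 dB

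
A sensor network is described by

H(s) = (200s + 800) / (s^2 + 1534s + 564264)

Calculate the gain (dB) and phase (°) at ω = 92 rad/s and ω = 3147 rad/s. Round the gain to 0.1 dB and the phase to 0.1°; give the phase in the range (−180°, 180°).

Substitute s = j92:
Numerator: 200(j92) + 800 = 800 + j18400
Denominator: (j92)^2 + 1534(j92) + 564264 = 555800 + j141128
|N| = √(800² + 18400²) ≈ 18417, ∠N ≈ 87.51°
|D| = √(555800² + 141128²) ≈ 5.7344e+05, ∠D ≈ 14.25°
|H| = 18417 / 5.7344e+05 ≈ 0.032117
Gain = 20 log₁₀(0.032117) ≈ -29.87 dB
∠H = 87.51° − 14.25° = 73.26°

Substitute s = j3147:
Numerator: 200(j3147) + 800 = 800 + j629400
Denominator: (j3147)^2 + 1534(j3147) + 564264 = -9339345 + j4827498
|N| = √(800² + 629400²) ≈ 6.294e+05, ∠N ≈ 89.93°
|D| = √(9339345² + 4827498²) ≈ 1.0513e+07, ∠D ≈ 152.67°
|H| = 6.294e+05 / 1.0513e+07 ≈ 0.059869
Gain = 20 log₁₀(0.059869) ≈ -24.46 dB
∠H = 89.93° − 152.67° = -62.74°

ω = 92: -29.9 dB, 73.3°; ω = 3147: -24.5 dB, -62.7°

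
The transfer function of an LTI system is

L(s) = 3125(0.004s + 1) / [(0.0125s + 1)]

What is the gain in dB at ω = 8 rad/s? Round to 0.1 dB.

69.9 dB

At ω = 8 rad/s:
zero (1 + j8·0.004) = 1 + j0.032 → |·| ≈ 1.0005, ∠ ≈ 1.83°
pole (1 + j8·0.0125) = 1 + j0.1 → |·| ≈ 1.005, ∠ ≈ 5.71°
|L| = 3125 · 1.0005 / (1.005) ≈ 3111
Gain = 20 log₁₀(3111) ≈ 69.86 dB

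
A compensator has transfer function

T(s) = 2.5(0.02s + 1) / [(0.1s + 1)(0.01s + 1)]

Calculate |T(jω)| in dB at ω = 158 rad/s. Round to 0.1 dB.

-11.1 dB

At ω = 158 rad/s:
zero (1 + j158·0.02) = 1 + j3.16 → |·| ≈ 3.3145, ∠ ≈ 72.44°
pole (1 + j158·0.1) = 1 + j15.8 → |·| ≈ 15.832, ∠ ≈ 86.38°
pole (1 + j158·0.01) = 1 + j1.58 → |·| ≈ 1.8699, ∠ ≈ 57.67°
|T| = 2.5 · 3.3145 / (15.832 · 1.8699) ≈ 0.2799
Gain = 20 log₁₀(0.2799) ≈ -11.06 dB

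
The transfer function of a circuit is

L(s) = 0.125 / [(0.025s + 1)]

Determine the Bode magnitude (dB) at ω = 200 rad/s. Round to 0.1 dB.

-32.2 dB

At ω = 200 rad/s:
pole (1 + j200·0.025) = 1 + j5 → |·| ≈ 5.099, ∠ ≈ 78.69°
|L| = 0.125 · 1 / (5.099) ≈ 0.024515
Gain = 20 log₁₀(0.024515) ≈ -32.21 dB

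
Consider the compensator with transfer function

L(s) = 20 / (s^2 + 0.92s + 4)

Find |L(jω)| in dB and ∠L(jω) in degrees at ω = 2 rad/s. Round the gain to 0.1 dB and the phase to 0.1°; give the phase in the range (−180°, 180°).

20.7 dB, -90.0°

At s = jω = j2:
quadratic: (j2)² + 0.92·j2 + 4 = 0 + j1.84 → |·| ≈ 1.84, ∠ ≈ 90.00°
|L| = 20 / 1.84 ≈ 10.87
Gain = 20 log₁₀(10.87) ≈ 20.72 dB
∠L = 0.00° − 90.00° = -90.00°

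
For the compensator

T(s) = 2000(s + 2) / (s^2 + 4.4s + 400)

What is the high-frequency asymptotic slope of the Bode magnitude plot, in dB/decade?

Each pole contributes −20 dB/decade at high frequency; each zero contributes +20 dB/decade.
Net: 1 zero(s) − 2 pole(s) → -20 dB/decade.

-20 dB/decade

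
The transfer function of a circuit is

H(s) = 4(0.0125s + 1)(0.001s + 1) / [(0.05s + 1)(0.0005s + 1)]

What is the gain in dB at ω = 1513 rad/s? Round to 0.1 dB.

3.2 dB

At ω = 1513 rad/s:
zero (1 + j1513·0.0125) = 1 + j18.9125 → |·| ≈ 18.939, ∠ ≈ 86.97°
zero (1 + j1513·0.001) = 1 + j1.513 → |·| ≈ 1.8136, ∠ ≈ 56.54°
pole (1 + j1513·0.05) = 1 + j75.65 → |·| ≈ 75.657, ∠ ≈ 89.24°
pole (1 + j1513·0.0005) = 1 + j0.7565 → |·| ≈ 1.2539, ∠ ≈ 37.11°
|H| = 4 · 18.939 · 1.8136 / (75.657 · 1.2539) ≈ 1.4483
Gain = 20 log₁₀(1.4483) ≈ 3.22 dB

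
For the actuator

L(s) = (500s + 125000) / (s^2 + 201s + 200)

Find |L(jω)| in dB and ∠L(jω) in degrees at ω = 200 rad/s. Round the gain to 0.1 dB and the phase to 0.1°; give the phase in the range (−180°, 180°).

Substitute s = j200:
Numerator: 500(j200) + 125000 = 125000 + j100000
Denominator: (j200)^2 + 201(j200) + 200 = -39800 + j40200
|N| = √(125000² + 100000²) ≈ 1.6008e+05, ∠N ≈ 38.66°
|D| = √(39800² + 40200²) ≈ 56569, ∠D ≈ 134.71°
|L| = 1.6008e+05 / 56569 ≈ 2.8298
Gain = 20 log₁₀(2.8298) ≈ 9.04 dB
∠L = 38.66° − 134.71° = -96.05°

9.0 dB, -96.1°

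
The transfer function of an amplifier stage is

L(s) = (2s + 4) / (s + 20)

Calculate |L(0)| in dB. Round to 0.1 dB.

L(0) = 4 / 20 = 0.2
20 log₁₀(0.2) ≈ -13.98 dB

-14.0 dB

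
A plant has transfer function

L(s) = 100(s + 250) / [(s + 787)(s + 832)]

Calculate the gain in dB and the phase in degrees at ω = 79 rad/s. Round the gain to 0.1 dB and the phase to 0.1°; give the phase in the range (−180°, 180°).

At s = jω = j79:
zero (s+250): 250 + j79 → |·| = √(250²+79²) = √68741 ≈ 262.19, ∠ = arctan(79/250) ≈ 17.54°
pole (s+787): 787 + j79 → |·| = √(787²+79²) = √625610 ≈ 790.96, ∠ = arctan(79/787) ≈ 5.73°
pole (s+832): 832 + j79 → |·| = √(832²+79²) = √698465 ≈ 835.74, ∠ = arctan(79/832) ≈ 5.42°
|L| = 100 · 262.19 / 6.6104e+05 ≈ 0.039663
Gain = 20 log₁₀(0.039663) ≈ -28.03 dB
∠L = 17.54° − 11.15° = 6.39°

-28.0 dB, 6.4°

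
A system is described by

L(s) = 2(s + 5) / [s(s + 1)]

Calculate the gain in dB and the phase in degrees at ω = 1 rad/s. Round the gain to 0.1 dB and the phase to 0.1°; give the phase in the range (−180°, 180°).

At s = jω = j1:
zero (s+5): 5 + j1 → |·| = √(5²+1²) = √26 ≈ 5.099, ∠ = arctan(1/5) ≈ 11.31°
pole (s+1): 1 + j1 → |·| = √(1²+1²) = √2 ≈ 1.4142, ∠ = arctan(1/1) ≈ 45.00°
pole at origin: |s| = 1, ∠ = 90.00° (in denominator)
|L| = 2 · 5.099 / 1.4142 ≈ 7.2111
Gain = 20 log₁₀(7.2111) ≈ 17.16 dB
∠L = 11.31° − 135.00° = -123.69°

17.2 dB, -123.7°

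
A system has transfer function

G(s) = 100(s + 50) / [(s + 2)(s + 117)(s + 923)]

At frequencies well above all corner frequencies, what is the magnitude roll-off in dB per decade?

Each pole contributes −20 dB/decade at high frequency; each zero contributes +20 dB/decade.
Net: 1 zero(s) − 3 pole(s) → -40 dB/decade.

-40 dB/decade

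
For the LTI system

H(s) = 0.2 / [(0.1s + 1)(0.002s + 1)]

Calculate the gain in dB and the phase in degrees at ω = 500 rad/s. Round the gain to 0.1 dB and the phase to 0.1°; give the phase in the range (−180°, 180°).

At ω = 500 rad/s:
pole (1 + j500·0.1) = 1 + j50 → |·| ≈ 50.01, ∠ ≈ 88.85°
pole (1 + j500·0.002) = 1 + j1 → |·| ≈ 1.4142, ∠ ≈ 45.00°
|H| = 0.2 · 1 / (50.01 · 1.4142) ≈ 0.0028279
Gain = 20 log₁₀(0.0028279) ≈ -50.97 dB
∠H = (0°) − (88.85° + 45.00°) = -133.85°

-51.0 dB, -133.9°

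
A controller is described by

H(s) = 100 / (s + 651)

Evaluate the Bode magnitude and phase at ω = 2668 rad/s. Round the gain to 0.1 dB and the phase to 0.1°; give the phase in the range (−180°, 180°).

Substitute s = j2668:
Numerator: 100 = 100 + j0
Denominator: (j2668) + 651 = 651 + j2668
|N| = √(100² + 0²) ≈ 100, ∠N ≈ 0.00°
|D| = √(651² + 2668²) ≈ 2746.3, ∠D ≈ 76.29°
|H| = 100 / 2746.3 ≈ 0.036413
Gain = 20 log₁₀(0.036413) ≈ -28.77 dB
∠H = 0.00° − 76.29° = -76.29°

-28.8 dB, -76.3°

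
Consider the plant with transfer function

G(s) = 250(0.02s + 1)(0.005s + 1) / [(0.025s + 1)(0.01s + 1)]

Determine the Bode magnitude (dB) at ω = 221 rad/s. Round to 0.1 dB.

41.9 dB

At ω = 221 rad/s:
zero (1 + j221·0.02) = 1 + j4.42 → |·| ≈ 4.5317, ∠ ≈ 77.25°
zero (1 + j221·0.005) = 1 + j1.105 → |·| ≈ 1.4903, ∠ ≈ 47.86°
pole (1 + j221·0.025) = 1 + j5.525 → |·| ≈ 5.6148, ∠ ≈ 79.74°
pole (1 + j221·0.01) = 1 + j2.21 → |·| ≈ 2.4257, ∠ ≈ 65.65°
|G| = 250 · 4.5317 · 1.4903 / (5.6148 · 2.4257) ≈ 123.97
Gain = 20 log₁₀(123.97) ≈ 41.87 dB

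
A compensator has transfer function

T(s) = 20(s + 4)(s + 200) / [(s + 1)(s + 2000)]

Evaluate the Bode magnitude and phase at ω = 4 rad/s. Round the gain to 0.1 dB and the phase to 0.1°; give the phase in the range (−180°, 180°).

At s = jω = j4:
zero (s+4): 4 + j4 → |·| = √(4²+4²) = √32 ≈ 5.6569, ∠ = arctan(4/4) ≈ 45.00°
zero (s+200): 200 + j4 → |·| = √(200²+4²) = √40016 ≈ 200.04, ∠ = arctan(4/200) ≈ 1.15°
pole (s+1): 1 + j4 → |·| = √(1²+4²) = √17 ≈ 4.1231, ∠ = arctan(4/1) ≈ 75.96°
pole (s+2000): 2000 + j4 → |·| = √(2000²+4²) = √4000016 ≈ 2000, ∠ = arctan(4/2000) ≈ 0.11°
|T| = 20 · 1131.6 / 8246.2 ≈ 2.7445
Gain = 20 log₁₀(2.7445) ≈ 8.77 dB
∠T = 46.15° − 76.07° = -29.92°

8.8 dB, -29.9°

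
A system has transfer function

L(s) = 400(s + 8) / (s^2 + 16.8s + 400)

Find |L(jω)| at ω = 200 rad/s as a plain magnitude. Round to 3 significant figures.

At s = jω = j200:
zero (s+8): 8 + j200 → |·| = √(8²+200²) = √40064 ≈ 200.16, ∠ = arctan(200/8) ≈ 87.71°
quadratic: (j200)² + 16.8·j200 + 400 = -39600 + j3360 → |·| ≈ 39742, ∠ ≈ 175.15°
|L| = 400 · 200.16 / 39742 ≈ 2.0146

2.01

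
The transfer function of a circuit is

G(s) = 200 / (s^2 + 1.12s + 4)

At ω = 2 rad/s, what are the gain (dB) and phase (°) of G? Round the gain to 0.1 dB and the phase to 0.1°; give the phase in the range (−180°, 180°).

39.0 dB, -90.0°

At s = jω = j2:
quadratic: (j2)² + 1.12·j2 + 4 = 0 + j2.24 → |·| ≈ 2.24, ∠ ≈ 90.00°
|G| = 200 / 2.24 ≈ 89.286
Gain = 20 log₁₀(89.286) ≈ 39.02 dB
∠G = 0.00° − 90.00° = -90.00°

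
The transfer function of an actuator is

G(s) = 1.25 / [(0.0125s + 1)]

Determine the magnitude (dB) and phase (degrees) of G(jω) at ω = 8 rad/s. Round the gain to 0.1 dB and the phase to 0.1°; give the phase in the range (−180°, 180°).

At ω = 8 rad/s:
pole (1 + j8·0.0125) = 1 + j0.1 → |·| ≈ 1.005, ∠ ≈ 5.71°
|G| = 1.25 · 1 / (1.005) ≈ 1.2438
Gain = 20 log₁₀(1.2438) ≈ 1.90 dB
∠G = (0°) − (5.71°) = -5.71°

1.9 dB, -5.7°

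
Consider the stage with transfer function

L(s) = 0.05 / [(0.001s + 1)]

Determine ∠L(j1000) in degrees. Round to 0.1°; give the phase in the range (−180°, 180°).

At ω = 1000 rad/s:
pole (1 + j1000·0.001) = 1 + j1 → |·| ≈ 1.4142, ∠ ≈ 45.00°
∠L = (0°) − (45.00°) = -45.00°

-45.0°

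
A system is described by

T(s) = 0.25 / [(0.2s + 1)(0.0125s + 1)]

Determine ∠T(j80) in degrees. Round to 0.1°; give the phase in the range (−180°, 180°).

At ω = 80 rad/s:
pole (1 + j80·0.2) = 1 + j16 → |·| ≈ 16.031, ∠ ≈ 86.42°
pole (1 + j80·0.0125) = 1 + j1 → |·| ≈ 1.4142, ∠ ≈ 45.00°
∠T = (0°) − (86.42° + 45.00°) = -131.42°

-131.4°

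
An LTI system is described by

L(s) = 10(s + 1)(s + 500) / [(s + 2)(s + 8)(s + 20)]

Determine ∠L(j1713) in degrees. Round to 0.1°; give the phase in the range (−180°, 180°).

-105.3°

At s = jω = j1713:
zero (s+1): 1 + j1713 → |·| = √(1²+1713²) = √2934370 ≈ 1713, ∠ = arctan(1713/1) ≈ 89.97°
zero (s+500): 500 + j1713 → |·| = √(500²+1713²) = √3184369 ≈ 1784.5, ∠ = arctan(1713/500) ≈ 73.73°
pole (s+2): 2 + j1713 → |·| = √(2²+1713²) = √2934373 ≈ 1713, ∠ = arctan(1713/2) ≈ 89.93°
pole (s+8): 8 + j1713 → |·| = √(8²+1713²) = √2934433 ≈ 1713, ∠ = arctan(1713/8) ≈ 89.73°
pole (s+20): 20 + j1713 → |·| = √(20²+1713²) = √2934769 ≈ 1713.1, ∠ = arctan(1713/20) ≈ 89.33°
∠L = 163.70° − 268.99° = -105.29°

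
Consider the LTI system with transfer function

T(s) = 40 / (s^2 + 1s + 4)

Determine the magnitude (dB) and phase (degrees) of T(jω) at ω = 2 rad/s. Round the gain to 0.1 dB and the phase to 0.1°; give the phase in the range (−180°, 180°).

At s = jω = j2:
quadratic: (j2)² + 1·j2 + 4 = 0 + j2 → |·| ≈ 2, ∠ ≈ 90.00°
|T| = 40 / 2 ≈ 20
Gain = 20 log₁₀(20) ≈ 26.02 dB
∠T = 0.00° − 90.00° = -90.00°

26.0 dB, -90.0°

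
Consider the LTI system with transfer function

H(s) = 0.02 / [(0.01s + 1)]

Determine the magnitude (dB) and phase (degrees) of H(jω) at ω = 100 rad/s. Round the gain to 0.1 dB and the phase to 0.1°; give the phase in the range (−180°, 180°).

At ω = 100 rad/s:
pole (1 + j100·0.01) = 1 + j1 → |·| ≈ 1.4142, ∠ ≈ 45.00°
|H| = 0.02 · 1 / (1.4142) ≈ 0.014142
Gain = 20 log₁₀(0.014142) ≈ -36.99 dB
∠H = (0°) − (45.00°) = -45.00°

-37.0 dB, -45.0°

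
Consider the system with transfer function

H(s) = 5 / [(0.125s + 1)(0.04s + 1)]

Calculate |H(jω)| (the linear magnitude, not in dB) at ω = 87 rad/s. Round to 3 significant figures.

At ω = 87 rad/s:
pole (1 + j87·0.125) = 1 + j10.875 → |·| ≈ 10.921, ∠ ≈ 84.75°
pole (1 + j87·0.04) = 1 + j3.48 → |·| ≈ 3.6208, ∠ ≈ 73.97°
|H| = 5 · 1 / (10.921 · 3.6208) ≈ 0.12645

0.126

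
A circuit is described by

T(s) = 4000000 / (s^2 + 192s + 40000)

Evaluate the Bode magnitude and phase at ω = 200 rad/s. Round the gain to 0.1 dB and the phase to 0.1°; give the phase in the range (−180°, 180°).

At s = jω = j200:
quadratic: (j200)² + 192·j200 + 40000 = 0 + j38400 → |·| ≈ 38400, ∠ ≈ 90.00°
|T| = 4000000 / 38400 ≈ 104.17
Gain = 20 log₁₀(104.17) ≈ 40.35 dB
∠T = 0.00° − 90.00° = -90.00°

40.4 dB, -90.0°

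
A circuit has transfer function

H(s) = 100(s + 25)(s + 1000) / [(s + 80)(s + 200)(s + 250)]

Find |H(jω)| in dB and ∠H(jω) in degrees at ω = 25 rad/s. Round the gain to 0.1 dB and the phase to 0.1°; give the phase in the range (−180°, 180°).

-1.6 dB, 16.2°

At s = jω = j25:
zero (s+25): 25 + j25 → |·| = √(25²+25²) = √1250 ≈ 35.355, ∠ = arctan(25/25) ≈ 45.00°
zero (s+1000): 1000 + j25 → |·| = √(1000²+25²) = √1000625 ≈ 1000.3, ∠ = arctan(25/1000) ≈ 1.43°
pole (s+80): 80 + j25 → |·| = √(80²+25²) = √7025 ≈ 83.815, ∠ = arctan(25/80) ≈ 17.35°
pole (s+200): 200 + j25 → |·| = √(200²+25²) = √40625 ≈ 201.56, ∠ = arctan(25/200) ≈ 7.13°
pole (s+250): 250 + j25 → |·| = √(250²+25²) = √63125 ≈ 251.25, ∠ = arctan(25/250) ≈ 5.71°
|H| = 100 · 35366 / 4.2446e+06 ≈ 0.8332
Gain = 20 log₁₀(0.8332) ≈ -1.59 dB
∠H = 46.43° − 30.19° = 16.24°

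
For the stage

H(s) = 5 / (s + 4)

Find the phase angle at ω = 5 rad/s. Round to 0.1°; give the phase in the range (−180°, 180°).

-51.3°

Substitute s = j5:
Numerator: 5 = 5 + j0
Denominator: (j5) + 4 = 4 + j5
|N| = √(5² + 0²) ≈ 5, ∠N ≈ 0.00°
|D| = √(4² + 5²) ≈ 6.4031, ∠D ≈ 51.34°
∠H = 0.00° − 51.34° = -51.34°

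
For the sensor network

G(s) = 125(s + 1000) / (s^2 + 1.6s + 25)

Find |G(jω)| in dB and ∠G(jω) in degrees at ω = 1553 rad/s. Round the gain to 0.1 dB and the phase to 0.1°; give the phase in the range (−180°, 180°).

-20.4 dB, -122.7°

At s = jω = j1553:
zero (s+1000): 1000 + j1553 → |·| = √(1000²+1553²) = √3411809 ≈ 1847.1, ∠ = arctan(1553/1000) ≈ 57.22°
quadratic: (j1553)² + 1.6·j1553 + 25 = -2411784 + j2484.8 → |·| ≈ 2.4118e+06, ∠ ≈ 179.94°
|G| = 125 · 1847.1 / 2.4118e+06 ≈ 0.095732
Gain = 20 log₁₀(0.095732) ≈ -20.38 dB
∠G = 57.22° − 179.94° = -122.72°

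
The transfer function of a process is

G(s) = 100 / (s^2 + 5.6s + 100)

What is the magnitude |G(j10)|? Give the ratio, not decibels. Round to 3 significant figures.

1.79

At s = jω = j10:
quadratic: (j10)² + 5.6·j10 + 100 = 0 + j56 → |·| ≈ 56, ∠ ≈ 90.00°
|G| = 100 / 56 ≈ 1.7857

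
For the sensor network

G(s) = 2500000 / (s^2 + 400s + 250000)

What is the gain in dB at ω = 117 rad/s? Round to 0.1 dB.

At s = jω = j117:
quadratic: (j117)² + 400·j117 + 250000 = 236311 + j46800 → |·| ≈ 2.409e+05, ∠ ≈ 11.20°
|G| = 2500000 / 2.409e+05 ≈ 10.378
Gain = 20 log₁₀(10.378) ≈ 20.32 dB

20.3 dB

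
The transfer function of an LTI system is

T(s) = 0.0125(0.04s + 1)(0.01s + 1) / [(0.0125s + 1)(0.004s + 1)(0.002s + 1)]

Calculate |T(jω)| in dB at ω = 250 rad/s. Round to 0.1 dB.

-23.7 dB

At ω = 250 rad/s:
zero (1 + j250·0.04) = 1 + j10 → |·| ≈ 10.05, ∠ ≈ 84.29°
zero (1 + j250·0.01) = 1 + j2.5 → |·| ≈ 2.6926, ∠ ≈ 68.20°
pole (1 + j250·0.0125) = 1 + j3.125 → |·| ≈ 3.2811, ∠ ≈ 72.26°
pole (1 + j250·0.004) = 1 + j1 → |·| ≈ 1.4142, ∠ ≈ 45.00°
pole (1 + j250·0.002) = 1 + j0.5 → |·| ≈ 1.118, ∠ ≈ 26.57°
|T| = 0.0125 · 10.05 · 2.6926 / (3.2811 · 1.4142 · 1.118) ≈ 0.065204
Gain = 20 log₁₀(0.065204) ≈ -23.71 dB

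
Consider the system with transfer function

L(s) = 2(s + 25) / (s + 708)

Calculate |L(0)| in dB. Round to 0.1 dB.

L(0) = 2·25 / (708) ≈ 0.070621
20 log₁₀(0.070621) ≈ -23.02 dB

-23.0 dB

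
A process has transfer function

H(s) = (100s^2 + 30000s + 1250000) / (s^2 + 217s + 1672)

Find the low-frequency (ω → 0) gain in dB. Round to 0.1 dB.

57.5 dB

H(0) = 1250000 / 1672 ≈ 747.61
20 log₁₀(747.61) ≈ 57.47 dB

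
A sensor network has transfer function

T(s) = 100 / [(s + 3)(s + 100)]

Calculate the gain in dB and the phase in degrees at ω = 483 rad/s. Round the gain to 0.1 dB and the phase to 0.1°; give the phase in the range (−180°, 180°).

-67.5 dB, -167.9°

At s = jω = j483:
pole (s+3): 3 + j483 → |·| = √(3²+483²) = √233298 ≈ 483.01, ∠ = arctan(483/3) ≈ 89.64°
pole (s+100): 100 + j483 → |·| = √(100²+483²) = √243289 ≈ 493.24, ∠ = arctan(483/100) ≈ 78.30°
|T| = 100 / 2.3824e+05 ≈ 0.00041974
Gain = 20 log₁₀(0.00041974) ≈ -67.54 dB
∠T = 0.00° − 167.94° = -167.94°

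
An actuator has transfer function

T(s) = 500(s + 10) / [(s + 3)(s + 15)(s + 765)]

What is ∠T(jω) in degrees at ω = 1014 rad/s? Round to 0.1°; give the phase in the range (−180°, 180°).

At s = jω = j1014:
zero (s+10): 10 + j1014 → |·| = √(10²+1014²) = √1028296 ≈ 1014, ∠ = arctan(1014/10) ≈ 89.43°
pole (s+3): 3 + j1014 → |·| = √(3²+1014²) = √1028205 ≈ 1014, ∠ = arctan(1014/3) ≈ 89.83°
pole (s+15): 15 + j1014 → |·| = √(15²+1014²) = √1028421 ≈ 1014.1, ∠ = arctan(1014/15) ≈ 89.15°
pole (s+765): 765 + j1014 → |·| = √(765²+1014²) = √1613421 ≈ 1270.2, ∠ = arctan(1014/765) ≈ 52.97°
∠T = 89.43° − 231.95° = -142.52°

-142.5°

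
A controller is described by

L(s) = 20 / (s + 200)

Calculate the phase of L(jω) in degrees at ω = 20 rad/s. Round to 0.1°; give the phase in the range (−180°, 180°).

-5.7°

Substitute s = j20:
Numerator: 20 = 20 + j0
Denominator: (j20) + 200 = 200 + j20
|N| = √(20² + 0²) ≈ 20, ∠N ≈ 0.00°
|D| = √(200² + 20²) ≈ 201, ∠D ≈ 5.71°
∠L = 0.00° − 5.71° = -5.71°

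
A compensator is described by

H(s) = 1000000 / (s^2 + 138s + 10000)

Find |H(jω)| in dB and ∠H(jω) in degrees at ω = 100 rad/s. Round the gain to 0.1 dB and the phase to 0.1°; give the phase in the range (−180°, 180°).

At s = jω = j100:
quadratic: (j100)² + 138·j100 + 10000 = 0 + j13800 → |·| ≈ 13800, ∠ ≈ 90.00°
|H| = 1000000 / 13800 ≈ 72.464
Gain = 20 log₁₀(72.464) ≈ 37.20 dB
∠H = 0.00° − 90.00° = -90.00°

37.2 dB, -90.0°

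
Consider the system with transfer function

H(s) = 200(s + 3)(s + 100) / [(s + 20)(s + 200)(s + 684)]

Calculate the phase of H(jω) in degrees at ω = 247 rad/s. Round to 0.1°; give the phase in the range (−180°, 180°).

1.0°

At s = jω = j247:
zero (s+3): 3 + j247 → |·| = √(3²+247²) = √61018 ≈ 247.02, ∠ = arctan(247/3) ≈ 89.30°
zero (s+100): 100 + j247 → |·| = √(100²+247²) = √71009 ≈ 266.48, ∠ = arctan(247/100) ≈ 67.96°
pole (s+20): 20 + j247 → |·| = √(20²+247²) = √61409 ≈ 247.81, ∠ = arctan(247/20) ≈ 85.37°
pole (s+200): 200 + j247 → |·| = √(200²+247²) = √101009 ≈ 317.82, ∠ = arctan(247/200) ≈ 51.00°
pole (s+684): 684 + j247 → |·| = √(684²+247²) = √528865 ≈ 727.23, ∠ = arctan(247/684) ≈ 19.86°
∠H = 157.26° − 156.23° = 1.03°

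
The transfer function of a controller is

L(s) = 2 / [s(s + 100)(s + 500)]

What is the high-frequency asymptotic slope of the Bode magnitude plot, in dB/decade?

-60 dB/decade

Each pole contributes −20 dB/decade at high frequency; each zero contributes +20 dB/decade.
Net: 0 zero(s) − 3 pole(s) → -60 dB/decade.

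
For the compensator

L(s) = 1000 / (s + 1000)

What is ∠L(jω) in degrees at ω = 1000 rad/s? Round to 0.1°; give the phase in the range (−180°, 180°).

At s = jω = j1000:
pole (s+1000): 1000 + j1000 → |·| = √(1000²+1000²) = √2000000 ≈ 1414.2, ∠ = arctan(1000/1000) ≈ 45.00°
∠L = 0.00° − 45.00° = -45.00°

-45.0°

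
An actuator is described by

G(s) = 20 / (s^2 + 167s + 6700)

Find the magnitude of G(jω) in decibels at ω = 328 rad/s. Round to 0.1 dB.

Substitute s = j328:
Numerator: 20 = 20 + j0
Denominator: (j328)^2 + 167(j328) + 6700 = -100884 + j54776
|N| = √(20² + 0²) ≈ 20, ∠N ≈ 0.00°
|D| = √(100884² + 54776²) ≈ 1.148e+05, ∠D ≈ 151.50°
|G| = 20 / 1.148e+05 ≈ 0.00017422
Gain = 20 log₁₀(0.00017422) ≈ -75.18 dB

-75.2 dB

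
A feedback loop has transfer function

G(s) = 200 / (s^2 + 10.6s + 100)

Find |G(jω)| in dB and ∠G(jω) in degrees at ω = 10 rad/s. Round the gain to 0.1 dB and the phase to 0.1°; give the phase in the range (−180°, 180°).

At s = jω = j10:
quadratic: (j10)² + 10.6·j10 + 100 = 0 + j106 → |·| ≈ 106, ∠ ≈ 90.00°
|G| = 200 / 106 ≈ 1.8868
Gain = 20 log₁₀(1.8868) ≈ 5.51 dB
∠G = 0.00° − 90.00° = -90.00°

5.5 dB, -90.0°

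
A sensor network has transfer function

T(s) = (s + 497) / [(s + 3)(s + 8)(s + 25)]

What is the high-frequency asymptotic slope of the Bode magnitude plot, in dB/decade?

Each pole contributes −20 dB/decade at high frequency; each zero contributes +20 dB/decade.
Net: 1 zero(s) − 3 pole(s) → -40 dB/decade.

-40 dB/decade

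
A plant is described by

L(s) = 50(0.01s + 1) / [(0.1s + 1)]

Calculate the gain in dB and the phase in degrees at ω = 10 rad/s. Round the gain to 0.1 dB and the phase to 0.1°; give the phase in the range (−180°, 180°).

At ω = 10 rad/s:
zero (1 + j10·0.01) = 1 + j0.1 → |·| ≈ 1.005, ∠ ≈ 5.71°
pole (1 + j10·0.1) = 1 + j1 → |·| ≈ 1.4142, ∠ ≈ 45.00°
|L| = 50 · 1.005 / (1.4142) ≈ 35.532
Gain = 20 log₁₀(35.532) ≈ 31.01 dB
∠L = (5.71°) − (45.00°) = -39.29°

31.0 dB, -39.3°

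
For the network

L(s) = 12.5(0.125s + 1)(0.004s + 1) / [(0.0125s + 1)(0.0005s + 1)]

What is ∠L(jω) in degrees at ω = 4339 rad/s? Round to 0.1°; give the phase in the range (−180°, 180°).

22.4°

At ω = 4339 rad/s:
zero (1 + j4339·0.125) = 1 + j542.375 → |·| ≈ 542.38, ∠ ≈ 89.89°
zero (1 + j4339·0.004) = 1 + j17.356 → |·| ≈ 17.385, ∠ ≈ 86.70°
pole (1 + j4339·0.0125) = 1 + j54.2375 → |·| ≈ 54.247, ∠ ≈ 88.94°
pole (1 + j4339·0.0005) = 1 + j2.1695 → |·| ≈ 2.3889, ∠ ≈ 65.25°
∠L = (89.89° + 86.70°) − (88.94° + 65.25°) = 22.40°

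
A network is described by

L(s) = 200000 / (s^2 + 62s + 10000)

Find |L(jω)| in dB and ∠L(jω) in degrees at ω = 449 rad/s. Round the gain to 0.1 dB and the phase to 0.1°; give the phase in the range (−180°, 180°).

0.3 dB, -171.7°

At s = jω = j449:
quadratic: (j449)² + 62·j449 + 10000 = -191601 + j27838 → |·| ≈ 1.9361e+05, ∠ ≈ 171.73°
|L| = 200000 / 1.9361e+05 ≈ 1.033
Gain = 20 log₁₀(1.033) ≈ 0.28 dB
∠L = 0.00° − 171.73° = -171.73°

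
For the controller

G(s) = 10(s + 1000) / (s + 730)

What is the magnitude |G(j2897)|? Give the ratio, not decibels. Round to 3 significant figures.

At s = jω = j2897:
zero (s+1000): 1000 + j2897 → |·| = √(1000²+2897²) = √9392609 ≈ 3064.7, ∠ = arctan(2897/1000) ≈ 70.96°
pole (s+730): 730 + j2897 → |·| = √(730²+2897²) = √8925509 ≈ 2987.6, ∠ = arctan(2897/730) ≈ 75.86°
|G| = 10 · 3064.7 / 2987.6 ≈ 10.258

10.3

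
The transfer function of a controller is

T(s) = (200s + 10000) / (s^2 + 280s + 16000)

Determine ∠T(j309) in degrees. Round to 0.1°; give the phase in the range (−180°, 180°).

-51.8°

Substitute s = j309:
Numerator: 200(j309) + 10000 = 10000 + j61800
Denominator: (j309)^2 + 280(j309) + 16000 = -79481 + j86520
|N| = √(10000² + 61800²) ≈ 62604, ∠N ≈ 80.81°
|D| = √(79481² + 86520²) ≈ 1.1749e+05, ∠D ≈ 132.57°
∠T = 80.81° − 132.57° = -51.76°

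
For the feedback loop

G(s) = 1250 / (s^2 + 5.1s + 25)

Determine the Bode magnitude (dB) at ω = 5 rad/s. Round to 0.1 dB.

At s = jω = j5:
quadratic: (j5)² + 5.1·j5 + 25 = 0 + j25.5 → |·| ≈ 25.5, ∠ ≈ 90.00°
|G| = 1250 / 25.5 ≈ 49.02
Gain = 20 log₁₀(49.02) ≈ 33.81 dB

33.8 dB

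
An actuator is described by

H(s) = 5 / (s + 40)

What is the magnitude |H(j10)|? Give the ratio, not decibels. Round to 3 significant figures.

0.121

Substitute s = j10:
Numerator: 5 = 5 + j0
Denominator: (j10) + 40 = 40 + j10
|N| = √(5² + 0²) ≈ 5, ∠N ≈ 0.00°
|D| = √(40² + 10²) ≈ 41.231, ∠D ≈ 14.04°
|H| = 5 / 41.231 ≈ 0.12127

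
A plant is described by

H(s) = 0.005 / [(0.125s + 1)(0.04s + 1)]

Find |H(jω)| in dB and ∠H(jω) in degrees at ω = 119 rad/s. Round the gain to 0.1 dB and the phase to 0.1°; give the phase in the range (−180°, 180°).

At ω = 119 rad/s:
pole (1 + j119·0.125) = 1 + j14.875 → |·| ≈ 14.909, ∠ ≈ 86.15°
pole (1 + j119·0.04) = 1 + j4.76 → |·| ≈ 4.8639, ∠ ≈ 78.14°
|H| = 0.005 · 1 / (14.909 · 4.8639) ≈ 6.895e-05
Gain = 20 log₁₀(6.895e-05) ≈ -83.23 dB
∠H = (0°) − (86.15° + 78.14°) = -164.29°

-83.2 dB, -164.3°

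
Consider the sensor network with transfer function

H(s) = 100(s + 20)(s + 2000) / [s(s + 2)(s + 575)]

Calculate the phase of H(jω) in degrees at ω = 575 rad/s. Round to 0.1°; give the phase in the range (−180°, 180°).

-120.8°

At s = jω = j575:
zero (s+20): 20 + j575 → |·| = √(20²+575²) = √331025 ≈ 575.35, ∠ = arctan(575/20) ≈ 88.01°
zero (s+2000): 2000 + j575 → |·| = √(2000²+575²) = √4330625 ≈ 2081, ∠ = arctan(575/2000) ≈ 16.04°
pole (s+2): 2 + j575 → |·| = √(2²+575²) = √330629 ≈ 575, ∠ = arctan(575/2) ≈ 89.80°
pole (s+575): 575 + j575 → |·| = √(575²+575²) = √661250 ≈ 813.17, ∠ = arctan(575/575) ≈ 45.00°
pole at origin: |s| = 575, ∠ = 90.00° (in denominator)
∠H = 104.05° − 224.80° = -120.75°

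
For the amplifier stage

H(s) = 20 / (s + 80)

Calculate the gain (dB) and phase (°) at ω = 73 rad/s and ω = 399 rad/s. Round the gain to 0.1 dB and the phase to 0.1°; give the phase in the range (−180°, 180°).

At s = jω = j73:
pole (s+80): 80 + j73 → |·| = √(80²+73²) = √11729 ≈ 108.3, ∠ = arctan(73/80) ≈ 42.38°
|H| = 20 / 108.3 ≈ 0.18467
Gain = 20 log₁₀(0.18467) ≈ -14.67 dB
∠H = 0.00° − 42.38° = -42.38°

At s = jω = j399:
pole (s+80): 80 + j399 → |·| = √(80²+399²) = √165601 ≈ 406.94, ∠ = arctan(399/80) ≈ 78.66°
|H| = 20 / 406.94 ≈ 0.049147
Gain = 20 log₁₀(0.049147) ≈ -26.17 dB
∠H = 0.00° − 78.66° = -78.66°

ω = 73: -14.7 dB, -42.4°; ω = 399: -26.2 dB, -78.7°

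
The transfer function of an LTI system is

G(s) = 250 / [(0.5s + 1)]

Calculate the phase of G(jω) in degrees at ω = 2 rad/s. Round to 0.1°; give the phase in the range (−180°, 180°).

-45.0°

At ω = 2 rad/s:
pole (1 + j2·0.5) = 1 + j1 → |·| ≈ 1.4142, ∠ ≈ 45.00°
∠G = (0°) − (45.00°) = -45.00°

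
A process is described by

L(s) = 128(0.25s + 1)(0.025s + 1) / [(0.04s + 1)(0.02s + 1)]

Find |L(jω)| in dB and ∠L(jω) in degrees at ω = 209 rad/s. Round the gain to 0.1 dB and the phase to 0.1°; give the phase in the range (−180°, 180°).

At ω = 209 rad/s:
zero (1 + j209·0.25) = 1 + j52.25 → |·| ≈ 52.26, ∠ ≈ 88.90°
zero (1 + j209·0.025) = 1 + j5.225 → |·| ≈ 5.3198, ∠ ≈ 79.17°
pole (1 + j209·0.04) = 1 + j8.36 → |·| ≈ 8.4196, ∠ ≈ 83.18°
pole (1 + j209·0.02) = 1 + j4.18 → |·| ≈ 4.298, ∠ ≈ 76.55°
|L| = 128 · 52.26 · 5.3198 / (8.4196 · 4.298) ≈ 983.37
Gain = 20 log₁₀(983.37) ≈ 59.85 dB
∠L = (88.90° + 79.17°) − (83.18° + 76.55°) = 8.34°

59.9 dB, 8.3°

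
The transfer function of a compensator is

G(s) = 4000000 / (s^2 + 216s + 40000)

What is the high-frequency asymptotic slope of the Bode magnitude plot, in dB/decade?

-40 dB/decade

Each pole contributes −20 dB/decade at high frequency; each zero contributes +20 dB/decade.
Net: 0 zero(s) − 2 pole(s) → -40 dB/decade.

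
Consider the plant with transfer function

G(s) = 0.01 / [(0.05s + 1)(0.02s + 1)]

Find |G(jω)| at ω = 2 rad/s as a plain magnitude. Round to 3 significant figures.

0.00994

At ω = 2 rad/s:
pole (1 + j2·0.05) = 1 + j0.1 → |·| ≈ 1.005, ∠ ≈ 5.71°
pole (1 + j2·0.02) = 1 + j0.04 → |·| ≈ 1.0008, ∠ ≈ 2.29°
|G| = 0.01 · 1 / (1.005 · 1.0008) ≈ 0.0099423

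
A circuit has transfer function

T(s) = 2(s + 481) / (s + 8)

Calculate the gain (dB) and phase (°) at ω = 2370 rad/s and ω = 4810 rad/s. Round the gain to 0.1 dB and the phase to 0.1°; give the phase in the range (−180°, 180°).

ω = 2370: 6.2 dB, -11.3°; ω = 4810: 6.1 dB, -5.6°

At s = jω = j2370:
zero (s+481): 481 + j2370 → |·| = √(481²+2370²) = √5848261 ≈ 2418.3, ∠ = arctan(2370/481) ≈ 78.53°
pole (s+8): 8 + j2370 → |·| = √(8²+2370²) = √5616964 ≈ 2370, ∠ = arctan(2370/8) ≈ 89.81°
|T| = 2 · 2418.3 / 2370 ≈ 2.0408
Gain = 20 log₁₀(2.0408) ≈ 6.20 dB
∠T = 78.53° − 89.81° = -11.28°

At s = jω = j4810:
zero (s+481): 481 + j4810 → |·| = √(481²+4810²) = √23367461 ≈ 4834, ∠ = arctan(4810/481) ≈ 84.29°
pole (s+8): 8 + j4810 → |·| = √(8²+4810²) = √23136164 ≈ 4810, ∠ = arctan(4810/8) ≈ 89.90°
|T| = 2 · 4834 / 4810 ≈ 2.01
Gain = 20 log₁₀(2.01) ≈ 6.06 dB
∠T = 84.29° − 89.90° = -5.61°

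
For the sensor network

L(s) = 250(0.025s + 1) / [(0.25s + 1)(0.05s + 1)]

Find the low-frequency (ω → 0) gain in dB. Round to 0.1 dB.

48.0 dB

L(0) = 250 · 1 / 1 = 250
20 log₁₀(250) ≈ 47.96 dB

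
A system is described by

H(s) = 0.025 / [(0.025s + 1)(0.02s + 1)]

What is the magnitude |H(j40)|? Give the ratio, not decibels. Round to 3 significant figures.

0.0138

At ω = 40 rad/s:
pole (1 + j40·0.025) = 1 + j1 → |·| ≈ 1.4142, ∠ ≈ 45.00°
pole (1 + j40·0.02) = 1 + j0.8 → |·| ≈ 1.2806, ∠ ≈ 38.66°
|H| = 0.025 · 1 / (1.4142 · 1.2806) ≈ 0.013804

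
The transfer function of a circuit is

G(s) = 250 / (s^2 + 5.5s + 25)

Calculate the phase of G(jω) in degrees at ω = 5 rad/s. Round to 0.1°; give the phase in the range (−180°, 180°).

-90.0°

At s = jω = j5:
quadratic: (j5)² + 5.5·j5 + 25 = 0 + j27.5 → |·| ≈ 27.5, ∠ ≈ 90.00°
∠G = 0.00° − 90.00° = -90.00°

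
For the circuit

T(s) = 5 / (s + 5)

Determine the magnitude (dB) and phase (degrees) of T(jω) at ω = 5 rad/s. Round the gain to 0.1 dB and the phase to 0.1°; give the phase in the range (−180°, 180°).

Substitute s = j5:
Numerator: 5 = 5 + j0
Denominator: (j5) + 5 = 5 + j5
|N| = √(5² + 0²) ≈ 5, ∠N ≈ 0.00°
|D| = √(5² + 5²) ≈ 7.0711, ∠D ≈ 45.00°
|T| = 5 / 7.0711 ≈ 0.7071
Gain = 20 log₁₀(0.7071) ≈ -3.01 dB
∠T = 0.00° − 45.00° = -45.00°

-3.0 dB, -45.0°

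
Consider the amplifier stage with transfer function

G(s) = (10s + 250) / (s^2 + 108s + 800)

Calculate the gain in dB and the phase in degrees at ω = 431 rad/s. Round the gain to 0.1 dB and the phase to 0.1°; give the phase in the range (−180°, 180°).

-32.9 dB, -79.2°

Substitute s = j431:
Numerator: 10(j431) + 250 = 250 + j4310
Denominator: (j431)^2 + 108(j431) + 800 = -184961 + j46548
|N| = √(250² + 4310²) ≈ 4317.2, ∠N ≈ 86.68°
|D| = √(184961² + 46548²) ≈ 1.9073e+05, ∠D ≈ 165.87°
|G| = 4317.2 / 1.9073e+05 ≈ 0.022635
Gain = 20 log₁₀(0.022635) ≈ -32.90 dB
∠G = 86.68° − 165.87° = -79.19°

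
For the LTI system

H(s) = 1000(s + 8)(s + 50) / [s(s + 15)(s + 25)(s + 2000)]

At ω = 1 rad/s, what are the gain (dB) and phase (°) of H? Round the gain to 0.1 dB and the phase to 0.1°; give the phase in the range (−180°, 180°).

-5.4 dB, -87.9°

At s = jω = j1:
zero (s+8): 8 + j1 → |·| = √(8²+1²) = √65 ≈ 8.0623, ∠ = arctan(1/8) ≈ 7.13°
zero (s+50): 50 + j1 → |·| = √(50²+1²) = √2501 ≈ 50.01, ∠ = arctan(1/50) ≈ 1.15°
pole (s+15): 15 + j1 → |·| = √(15²+1²) = √226 ≈ 15.033, ∠ = arctan(1/15) ≈ 3.81°
pole (s+25): 25 + j1 → |·| = √(25²+1²) = √626 ≈ 25.02, ∠ = arctan(1/25) ≈ 2.29°
pole (s+2000): 2000 + j1 → |·| = √(2000²+1²) = √4000001 ≈ 2000, ∠ = arctan(1/2000) ≈ 0.03°
pole at origin: |s| = 1, ∠ = 90.00° (in denominator)
|H| = 1000 · 403.2 / 7.5225e+05 ≈ 0.53599
Gain = 20 log₁₀(0.53599) ≈ -5.42 dB
∠H = 8.28° − 96.13° = -87.85°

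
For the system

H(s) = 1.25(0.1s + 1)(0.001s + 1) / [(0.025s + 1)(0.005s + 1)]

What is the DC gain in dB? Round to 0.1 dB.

H(0) = 1.25 · 1 / 1 = 1.25
20 log₁₀(1.25) ≈ 1.94 dB

1.9 dB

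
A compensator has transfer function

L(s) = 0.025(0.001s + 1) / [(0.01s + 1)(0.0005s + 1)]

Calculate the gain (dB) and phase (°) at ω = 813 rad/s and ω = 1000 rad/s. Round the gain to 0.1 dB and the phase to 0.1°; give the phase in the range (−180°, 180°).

At ω = 813 rad/s:
zero (1 + j813·0.001) = 1 + j0.813 → |·| ≈ 1.2888, ∠ ≈ 39.11°
pole (1 + j813·0.01) = 1 + j8.13 → |·| ≈ 8.1913, ∠ ≈ 82.99°
pole (1 + j813·0.0005) = 1 + j0.4065 → |·| ≈ 1.0795, ∠ ≈ 22.12°
|L| = 0.025 · 1.2888 / (8.1913 · 1.0795) ≈ 0.0036438
Gain = 20 log₁₀(0.0036438) ≈ -48.77 dB
∠L = (39.11°) − (82.99° + 22.12°) = -66.00°

At ω = 1000 rad/s:
zero (1 + j1000·0.001) = 1 + j1 → |·| ≈ 1.4142, ∠ ≈ 45.00°
pole (1 + j1000·0.01) = 1 + j10 → |·| ≈ 10.05, ∠ ≈ 84.29°
pole (1 + j1000·0.0005) = 1 + j0.5 → |·| ≈ 1.118, ∠ ≈ 26.57°
|L| = 0.025 · 1.4142 / (10.05 · 1.118) ≈ 0.0031466
Gain = 20 log₁₀(0.0031466) ≈ -50.04 dB
∠L = (45.00°) − (84.29° + 26.57°) = -65.86°

ω = 813: -48.8 dB, -66.0°; ω = 1000: -50.0 dB, -65.9°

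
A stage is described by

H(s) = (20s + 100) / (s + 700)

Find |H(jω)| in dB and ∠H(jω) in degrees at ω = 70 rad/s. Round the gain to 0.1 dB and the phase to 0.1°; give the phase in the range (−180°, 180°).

Substitute s = j70:
Numerator: 20(j70) + 100 = 100 + j1400
Denominator: (j70) + 700 = 700 + j70
|N| = √(100² + 1400²) ≈ 1403.6, ∠N ≈ 85.91°
|D| = √(700² + 70²) ≈ 703.49, ∠D ≈ 5.71°
|H| = 1403.6 / 703.49 ≈ 1.9952
Gain = 20 log₁₀(1.9952) ≈ 6.00 dB
∠H = 85.91° − 5.71° = 80.20°

6.0 dB, 80.2°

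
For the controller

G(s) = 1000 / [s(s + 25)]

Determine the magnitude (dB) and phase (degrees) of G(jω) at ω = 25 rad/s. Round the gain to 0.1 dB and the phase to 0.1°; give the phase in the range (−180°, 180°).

1.1 dB, -135.0°

At s = jω = j25:
pole (s+25): 25 + j25 → |·| = √(25²+25²) = √1250 ≈ 35.355, ∠ = arctan(25/25) ≈ 45.00°
pole at origin: |s| = 25, ∠ = 90.00° (in denominator)
|G| = 1000 / 883.87 ≈ 1.1314
Gain = 20 log₁₀(1.1314) ≈ 1.07 dB
∠G = 0.00° − 135.00° = -135.00°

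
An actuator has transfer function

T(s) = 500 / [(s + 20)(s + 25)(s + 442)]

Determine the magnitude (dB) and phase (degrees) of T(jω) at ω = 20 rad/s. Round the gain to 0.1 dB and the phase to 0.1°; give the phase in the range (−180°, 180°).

-58.1 dB, -86.3°

At s = jω = j20:
pole (s+20): 20 + j20 → |·| = √(20²+20²) = √800 ≈ 28.284, ∠ = arctan(20/20) ≈ 45.00°
pole (s+25): 25 + j20 → |·| = √(25²+20²) = √1025 ≈ 32.016, ∠ = arctan(20/25) ≈ 38.66°
pole (s+442): 442 + j20 → |·| = √(442²+20²) = √195764 ≈ 442.45, ∠ = arctan(20/442) ≈ 2.59°
|T| = 500 / 4.0066e+05 ≈ 0.0012479
Gain = 20 log₁₀(0.0012479) ≈ -58.08 dB
∠T = 0.00° − 86.25° = -86.25°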